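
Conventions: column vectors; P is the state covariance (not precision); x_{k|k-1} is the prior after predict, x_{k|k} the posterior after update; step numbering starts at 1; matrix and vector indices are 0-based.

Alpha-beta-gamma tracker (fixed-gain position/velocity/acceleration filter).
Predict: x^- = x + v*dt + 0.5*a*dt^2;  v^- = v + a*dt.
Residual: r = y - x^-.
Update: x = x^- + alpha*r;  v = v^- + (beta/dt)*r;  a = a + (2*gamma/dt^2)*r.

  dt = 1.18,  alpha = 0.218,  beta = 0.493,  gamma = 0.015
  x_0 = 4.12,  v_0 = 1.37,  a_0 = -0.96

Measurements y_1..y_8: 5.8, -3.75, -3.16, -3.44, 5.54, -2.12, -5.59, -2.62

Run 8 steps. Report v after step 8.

v_post = 0.3359

step 1: x_pred=5.0682  r=0.7318  x^+=5.2278  v^+=0.5429  a^+=-0.9442
step 2: x_pred=5.2110  r=-8.9610  x^+=3.2575  v^+=-4.3152  a^+=-1.1373
step 3: x_pred=-2.6262  r=-0.5338  x^+=-2.7425  v^+=-5.8802  a^+=-1.1488
step 4: x_pred=-10.4810  r=7.0410  x^+=-8.9461  v^+=-4.2941  a^+=-0.9971
step 5: x_pred=-14.7073  r=20.2473  x^+=-10.2934  v^+=2.9886  a^+=-0.5609
step 6: x_pred=-7.1574  r=5.0374  x^+=-6.0592  v^+=4.4313  a^+=-0.4523
step 7: x_pred=-1.1452  r=-4.4448  x^+=-2.1141  v^+=2.0405  a^+=-0.5481
step 8: x_pred=-0.0879  r=-2.5321  x^+=-0.6399  v^+=0.3359  a^+=-0.6027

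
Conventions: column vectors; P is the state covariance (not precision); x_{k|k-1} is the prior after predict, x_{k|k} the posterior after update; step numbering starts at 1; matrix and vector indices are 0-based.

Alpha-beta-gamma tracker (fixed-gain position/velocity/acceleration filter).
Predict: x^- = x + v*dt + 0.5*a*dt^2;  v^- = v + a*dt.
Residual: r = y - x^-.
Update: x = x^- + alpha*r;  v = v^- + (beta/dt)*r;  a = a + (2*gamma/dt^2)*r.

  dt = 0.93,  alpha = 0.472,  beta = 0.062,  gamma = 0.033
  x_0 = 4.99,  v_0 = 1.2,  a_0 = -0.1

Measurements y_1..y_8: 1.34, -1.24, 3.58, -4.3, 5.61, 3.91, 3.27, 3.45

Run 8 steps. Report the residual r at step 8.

step 1: x_pred=6.0628  r=-4.7228  x^+=3.8336  v^+=0.7921  a^+=-0.4604
step 2: x_pred=4.3712  r=-5.6112  x^+=1.7227  v^+=-0.0101  a^+=-0.8886
step 3: x_pred=1.3291  r=2.2509  x^+=2.3915  v^+=-0.6864  a^+=-0.7168
step 4: x_pred=1.4432  r=-5.7432  x^+=-1.2676  v^+=-1.7359  a^+=-1.1551
step 5: x_pred=-3.3815  r=8.9915  x^+=0.8625  v^+=-2.2107  a^+=-0.4689
step 6: x_pred=-1.3963  r=5.3063  x^+=1.1083  v^+=-2.2931  a^+=-0.0640
step 7: x_pred=-1.0519  r=4.3219  x^+=0.9880  v^+=-2.0645  a^+=0.2658
step 8: x_pred=-0.8170  r=4.2670  x^+=1.1970  v^+=-1.5328  a^+=0.5914

resid = 4.2670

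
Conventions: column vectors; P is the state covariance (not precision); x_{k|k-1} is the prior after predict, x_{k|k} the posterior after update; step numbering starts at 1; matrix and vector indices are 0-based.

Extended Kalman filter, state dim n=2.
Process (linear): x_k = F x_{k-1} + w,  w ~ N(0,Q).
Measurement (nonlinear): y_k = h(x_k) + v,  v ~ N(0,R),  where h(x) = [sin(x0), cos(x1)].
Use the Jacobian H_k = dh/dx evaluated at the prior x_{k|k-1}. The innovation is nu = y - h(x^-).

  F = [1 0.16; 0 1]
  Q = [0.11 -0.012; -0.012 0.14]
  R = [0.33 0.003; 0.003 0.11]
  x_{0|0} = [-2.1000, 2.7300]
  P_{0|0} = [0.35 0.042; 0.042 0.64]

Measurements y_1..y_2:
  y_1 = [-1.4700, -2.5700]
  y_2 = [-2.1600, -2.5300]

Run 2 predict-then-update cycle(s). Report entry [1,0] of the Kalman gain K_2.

K[1,0] = 0.0193

step 1: x^-=[-1.6632, 2.7300]  P^-=[0.4898 0.1324; 0.1324 0.7800]  H_jac=[-0.0923 0.0000; 0.0000 -0.4001]  S=[0.3342 0.0079; 0.0079 0.2348]  K=[-0.1300 -0.2212; -0.0052 -1.3286]  nu=[-0.4743, -1.6535]  x^+=[-1.2358, 4.9293]  P^+=[0.4722 0.0618; 0.0618 0.3653]
step 2: x^-=[-0.4471, 4.9293]  P^-=[0.6114 0.1082; 0.1082 0.5053]  H_jac=[0.9017 0.0000; 0.0000 0.9766]  S=[0.8271 0.0983; 0.0983 0.5919]  K=[0.6583 0.0692; 0.0193 0.8305]  nu=[-1.7276, -2.7452]  x^+=[-1.7745, 2.6161]  P^+=[0.2411 0.0098; 0.0098 0.0936]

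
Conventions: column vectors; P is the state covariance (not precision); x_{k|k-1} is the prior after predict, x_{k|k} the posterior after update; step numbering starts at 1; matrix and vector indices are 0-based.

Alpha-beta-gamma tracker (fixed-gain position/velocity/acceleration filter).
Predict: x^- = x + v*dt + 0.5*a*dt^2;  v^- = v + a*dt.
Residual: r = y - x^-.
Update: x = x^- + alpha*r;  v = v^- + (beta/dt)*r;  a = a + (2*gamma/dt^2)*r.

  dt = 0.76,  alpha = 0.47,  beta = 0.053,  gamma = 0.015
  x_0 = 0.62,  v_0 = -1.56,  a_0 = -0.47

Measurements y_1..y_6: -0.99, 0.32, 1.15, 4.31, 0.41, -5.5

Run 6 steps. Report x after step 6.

step 1: x_pred=-0.7013  r=-0.2887  x^+=-0.8370  v^+=-1.9373  a^+=-0.4850
step 2: x_pred=-2.4494  r=2.7694  x^+=-1.1478  v^+=-2.1128  a^+=-0.3412
step 3: x_pred=-2.8521  r=4.0021  x^+=-0.9711  v^+=-2.0930  a^+=-0.1333
step 4: x_pred=-2.6002  r=6.9102  x^+=0.6476  v^+=-1.7124  a^+=0.2256
step 5: x_pred=-0.5887  r=0.9987  x^+=-0.1193  v^+=-1.4713  a^+=0.2775
step 6: x_pred=-1.1573  r=-4.3427  x^+=-3.1984  v^+=-1.5632  a^+=0.0519

x_post = -3.1984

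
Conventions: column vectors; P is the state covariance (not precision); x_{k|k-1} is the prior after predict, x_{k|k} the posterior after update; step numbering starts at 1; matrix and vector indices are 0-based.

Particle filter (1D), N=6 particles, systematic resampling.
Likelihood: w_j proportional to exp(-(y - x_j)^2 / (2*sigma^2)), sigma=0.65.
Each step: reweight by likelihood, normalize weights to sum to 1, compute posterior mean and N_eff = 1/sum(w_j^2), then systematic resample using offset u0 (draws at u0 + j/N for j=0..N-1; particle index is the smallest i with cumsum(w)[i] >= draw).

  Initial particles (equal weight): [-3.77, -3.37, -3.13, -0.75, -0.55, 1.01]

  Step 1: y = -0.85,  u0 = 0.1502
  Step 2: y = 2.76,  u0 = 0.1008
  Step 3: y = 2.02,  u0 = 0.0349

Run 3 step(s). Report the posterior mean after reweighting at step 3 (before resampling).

post_mean = -0.5607

step 1: w=[0.0000, 0.0003, 0.0011, 0.5183, 0.4715, 0.0087]  mean=-0.6438  Neff=2.0364  idx=[3, 3, 3, 4, 4, 4]
step 2: w=[0.0553, 0.0553, 0.0553, 0.2780, 0.2780, 0.2780]  mean=-0.5832  Neff=4.1488  idx=[1, 3, 3, 4, 5, 5]
step 3: w=[0.0535, 0.1893, 0.1893, 0.1893, 0.1893, 0.1893]  mean=-0.5607  Neff=5.4934  idx=[0, 1, 2, 3, 4, 5]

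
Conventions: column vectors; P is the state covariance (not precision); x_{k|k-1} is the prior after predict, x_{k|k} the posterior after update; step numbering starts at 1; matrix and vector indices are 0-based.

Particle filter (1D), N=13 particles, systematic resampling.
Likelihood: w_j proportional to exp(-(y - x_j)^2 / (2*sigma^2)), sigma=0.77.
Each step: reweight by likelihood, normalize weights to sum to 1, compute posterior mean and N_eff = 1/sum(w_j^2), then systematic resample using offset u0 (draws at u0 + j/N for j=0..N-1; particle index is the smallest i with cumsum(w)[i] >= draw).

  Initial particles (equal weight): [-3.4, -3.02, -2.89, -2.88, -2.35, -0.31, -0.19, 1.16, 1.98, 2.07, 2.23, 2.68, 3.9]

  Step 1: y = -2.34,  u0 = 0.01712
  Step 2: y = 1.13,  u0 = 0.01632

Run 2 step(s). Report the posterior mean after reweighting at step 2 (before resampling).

step 1: w=[0.1056, 0.1844, 0.2110, 0.2129, 0.2722, 0.0084, 0.0055, 0.0000, 0.0000, 0.0000, 0.0000, 0.0000, 0.0000]  mean=-2.7820  Neff=4.7804  idx=[0, 0, 1, 1, 2, 2, 2, 3, 3, 3, 4, 4, 4]
step 2: w=[0.0003, 0.0003, 0.0042, 0.0042, 0.0102, 0.0102, 0.0102, 0.0109, 0.0109, 0.0109, 0.3094, 0.3094, 0.3094]  mean=-2.3899  Neff=3.4747  idx=[4, 10, 10, 10, 10, 11, 11, 11, 11, 12, 12, 12, 12]

post_mean = -2.3899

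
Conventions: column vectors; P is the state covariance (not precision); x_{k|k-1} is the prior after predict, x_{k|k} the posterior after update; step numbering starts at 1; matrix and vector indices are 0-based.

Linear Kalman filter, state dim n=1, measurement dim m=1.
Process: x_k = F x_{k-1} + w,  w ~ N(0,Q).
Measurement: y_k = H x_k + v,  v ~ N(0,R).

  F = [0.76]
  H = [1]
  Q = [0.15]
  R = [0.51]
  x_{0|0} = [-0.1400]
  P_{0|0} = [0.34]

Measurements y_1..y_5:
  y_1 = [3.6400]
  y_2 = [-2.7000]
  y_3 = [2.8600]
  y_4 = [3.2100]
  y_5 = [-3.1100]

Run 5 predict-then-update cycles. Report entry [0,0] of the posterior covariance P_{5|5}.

step 1: x^-=[-0.1064]  P^-=[0.3464]  S=[0.8564]  K=[0.4045]  nu=[3.7464]  x^+=[1.4089]  P^+=[0.2063]
step 2: x^-=[1.0708]  P^-=[0.2691]  S=[0.7791]  K=[0.3454]  nu=[-3.7708]  x^+=[-0.2318]  P^+=[0.1762]
step 3: x^-=[-0.1762]  P^-=[0.2518]  S=[0.7618]  K=[0.3305]  nu=[3.0362]  x^+=[0.8273]  P^+=[0.1686]
step 4: x^-=[0.6287]  P^-=[0.2474]  S=[0.7574]  K=[0.3266]  nu=[2.5813]  x^+=[1.4718]  P^+=[0.1666]
step 5: x^-=[1.1186]  P^-=[0.2462]  S=[0.7562]  K=[0.3256]  nu=[-4.2286]  x^+=[-0.2582]  P^+=[0.1660]

P_post[0,0] = 0.1660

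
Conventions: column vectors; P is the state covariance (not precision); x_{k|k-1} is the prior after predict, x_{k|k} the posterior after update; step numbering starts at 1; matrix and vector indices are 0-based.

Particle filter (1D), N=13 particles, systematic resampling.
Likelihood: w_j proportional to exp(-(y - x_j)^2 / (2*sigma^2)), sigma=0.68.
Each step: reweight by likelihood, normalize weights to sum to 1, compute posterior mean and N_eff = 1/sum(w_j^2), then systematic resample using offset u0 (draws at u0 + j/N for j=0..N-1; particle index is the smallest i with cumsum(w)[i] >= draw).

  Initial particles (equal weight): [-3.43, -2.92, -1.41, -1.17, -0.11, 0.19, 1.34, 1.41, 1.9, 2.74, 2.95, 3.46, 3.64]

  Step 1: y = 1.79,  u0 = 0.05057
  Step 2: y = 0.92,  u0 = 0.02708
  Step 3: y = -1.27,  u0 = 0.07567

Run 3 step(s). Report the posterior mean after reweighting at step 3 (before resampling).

step 1: w=[0.0000, 0.0000, 0.0000, 0.0000, 0.0059, 0.0184, 0.2354, 0.2507, 0.2892, 0.1104, 0.0684, 0.0144, 0.0072]  mean=1.8015  Neff=4.5583  idx=[6, 6, 6, 7, 7, 7, 8, 8, 8, 8, 9, 9, 10]
step 2: w=[0.1317, 0.1317, 0.1317, 0.1229, 0.1229, 0.1229, 0.0564, 0.0564, 0.0564, 0.0564, 0.0044, 0.0044, 0.0018]  mean=1.5075  Neff=9.0840  idx=[0, 0, 1, 1, 2, 3, 3, 4, 5, 5, 6, 7, 9]
step 3: w=[0.1185, 0.1185, 0.1185, 0.1185, 0.1185, 0.0794, 0.0794, 0.0794, 0.0794, 0.0794, 0.0036, 0.0036, 0.0036]  mean=1.3738  Neff=9.8306  idx=[0, 1, 1, 2, 3, 3, 4, 5, 6, 7, 8, 9, 12]

post_mean = 1.3738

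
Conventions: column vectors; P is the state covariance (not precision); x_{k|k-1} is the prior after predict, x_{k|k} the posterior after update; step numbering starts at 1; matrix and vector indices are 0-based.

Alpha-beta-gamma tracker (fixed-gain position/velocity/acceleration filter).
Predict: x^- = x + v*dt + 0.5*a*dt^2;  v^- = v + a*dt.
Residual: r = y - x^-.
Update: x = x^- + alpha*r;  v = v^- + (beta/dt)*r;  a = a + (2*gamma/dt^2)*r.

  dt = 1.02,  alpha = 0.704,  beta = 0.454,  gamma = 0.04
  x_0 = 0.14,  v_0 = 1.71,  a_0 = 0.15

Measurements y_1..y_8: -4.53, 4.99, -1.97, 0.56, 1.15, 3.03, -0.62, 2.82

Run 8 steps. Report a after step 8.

step 1: x_pred=1.9622  r=-6.4922  x^+=-2.6083  v^+=-1.0267  a^+=-0.3492
step 2: x_pred=-3.8372  r=8.8272  x^+=2.3772  v^+=2.5461  a^+=0.3295
step 3: x_pred=5.1456  r=-7.1156  x^+=0.1362  v^+=-0.2849  a^+=-0.2176
step 4: x_pred=-0.2676  r=0.8276  x^+=0.3150  v^+=-0.1385  a^+=-0.1540
step 5: x_pred=0.0937  r=1.0563  x^+=0.8373  v^+=0.1746  a^+=-0.0727
step 6: x_pred=0.9776  r=2.0524  x^+=2.4225  v^+=1.0139  a^+=0.0851
step 7: x_pred=3.5010  r=-4.1210  x^+=0.5998  v^+=-0.7335  a^+=-0.2318
step 8: x_pred=-0.2690  r=3.0890  x^+=1.9057  v^+=0.4049  a^+=0.0057

a_post = 0.0057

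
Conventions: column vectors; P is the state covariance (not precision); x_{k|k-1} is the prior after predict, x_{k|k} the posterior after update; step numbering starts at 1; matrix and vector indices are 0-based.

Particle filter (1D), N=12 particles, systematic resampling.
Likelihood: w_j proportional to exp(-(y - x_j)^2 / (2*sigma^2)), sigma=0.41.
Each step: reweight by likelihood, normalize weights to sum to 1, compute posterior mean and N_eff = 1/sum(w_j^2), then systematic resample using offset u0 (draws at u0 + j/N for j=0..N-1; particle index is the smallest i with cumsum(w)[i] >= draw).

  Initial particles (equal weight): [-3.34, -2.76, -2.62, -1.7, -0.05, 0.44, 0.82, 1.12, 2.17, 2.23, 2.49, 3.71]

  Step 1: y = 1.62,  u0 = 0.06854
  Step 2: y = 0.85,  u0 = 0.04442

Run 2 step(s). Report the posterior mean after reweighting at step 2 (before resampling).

post_mean = 1.0565

step 1: w=[0.0000, 0.0000, 0.0000, 0.0000, 0.0002, 0.0107, 0.1005, 0.3205, 0.2742, 0.2229, 0.0710, 0.0000]  mean=1.7150  Neff=4.1174  idx=[6, 7, 7, 7, 7, 8, 8, 8, 9, 9, 9, 10]
step 2: w=[0.2349, 0.1896, 0.1896, 0.1896, 0.1896, 0.0013, 0.0013, 0.0013, 0.0008, 0.0008, 0.0008, 0.0001]  mean=1.0565  Neff=5.0237  idx=[0, 0, 0, 1, 1, 2, 2, 3, 3, 3, 4, 4]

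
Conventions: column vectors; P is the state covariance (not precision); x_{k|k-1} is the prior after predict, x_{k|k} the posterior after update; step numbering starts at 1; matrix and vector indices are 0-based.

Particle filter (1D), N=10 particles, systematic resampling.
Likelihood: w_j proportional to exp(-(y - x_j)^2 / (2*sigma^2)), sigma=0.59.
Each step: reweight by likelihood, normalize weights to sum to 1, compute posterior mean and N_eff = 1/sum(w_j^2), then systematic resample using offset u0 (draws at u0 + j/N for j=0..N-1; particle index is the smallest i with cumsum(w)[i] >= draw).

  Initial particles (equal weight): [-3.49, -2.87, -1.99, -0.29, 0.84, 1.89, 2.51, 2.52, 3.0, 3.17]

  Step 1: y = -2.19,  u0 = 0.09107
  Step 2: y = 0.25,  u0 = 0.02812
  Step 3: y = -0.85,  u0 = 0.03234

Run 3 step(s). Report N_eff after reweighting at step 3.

N_eff = 10.0000

step 1: w=[0.0568, 0.3315, 0.6081, 0.0036, 0.0000, 0.0000, 0.0000, 0.0000, 0.0000, 0.0000]  mean=-2.3608  Neff=2.0709  idx=[1, 1, 1, 2, 2, 2, 2, 2, 2, 2]
step 2: w=[0.0002, 0.0002, 0.0002, 0.1428, 0.1428, 0.1428, 0.1428, 0.1428, 0.1428, 0.1428]  mean=-1.9904  Neff=7.0068  idx=[3, 3, 4, 5, 5, 6, 7, 8, 8, 9]
step 3: w=[0.1000, 0.1000, 0.1000, 0.1000, 0.1000, 0.1000, 0.1000, 0.1000, 0.1000, 0.1000]  mean=-1.9900  Neff=10.0000  idx=[0, 1, 2, 3, 4, 5, 6, 7, 8, 9]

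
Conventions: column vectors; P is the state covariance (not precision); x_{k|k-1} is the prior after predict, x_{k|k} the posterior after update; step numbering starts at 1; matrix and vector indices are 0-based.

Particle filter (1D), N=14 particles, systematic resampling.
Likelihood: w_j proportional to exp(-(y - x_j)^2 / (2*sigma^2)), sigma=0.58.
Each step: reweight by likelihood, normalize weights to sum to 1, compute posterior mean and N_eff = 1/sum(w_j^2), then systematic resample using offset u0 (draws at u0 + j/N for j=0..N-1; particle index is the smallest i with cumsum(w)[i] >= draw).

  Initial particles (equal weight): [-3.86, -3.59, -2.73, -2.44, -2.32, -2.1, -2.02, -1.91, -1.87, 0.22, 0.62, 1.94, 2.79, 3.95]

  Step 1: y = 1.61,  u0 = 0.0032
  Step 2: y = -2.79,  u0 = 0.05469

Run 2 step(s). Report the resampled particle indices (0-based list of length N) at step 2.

resampled_idx = [0, 0, 0, 0, 0, 0, 0, 0, 0, 0, 0, 0, 0, 3]

step 1: w=[0.0000, 0.0000, 0.0000, 0.0000, 0.0000, 0.0000, 0.0000, 0.0000, 0.0000, 0.0447, 0.1839, 0.6715, 0.0997, 0.0002]  mean=1.7055  Neff=2.0135  idx=[9, 10, 10, 10, 11, 11, 11, 11, 11, 11, 11, 11, 11, 12]
step 2: w=[0.9381, 0.0206, 0.0206, 0.0206, 0.0000, 0.0000, 0.0000, 0.0000, 0.0000, 0.0000, 0.0000, 0.0000, 0.0000, 0.0000]  mean=0.2448  Neff=1.1347  idx=[0, 0, 0, 0, 0, 0, 0, 0, 0, 0, 0, 0, 0, 3]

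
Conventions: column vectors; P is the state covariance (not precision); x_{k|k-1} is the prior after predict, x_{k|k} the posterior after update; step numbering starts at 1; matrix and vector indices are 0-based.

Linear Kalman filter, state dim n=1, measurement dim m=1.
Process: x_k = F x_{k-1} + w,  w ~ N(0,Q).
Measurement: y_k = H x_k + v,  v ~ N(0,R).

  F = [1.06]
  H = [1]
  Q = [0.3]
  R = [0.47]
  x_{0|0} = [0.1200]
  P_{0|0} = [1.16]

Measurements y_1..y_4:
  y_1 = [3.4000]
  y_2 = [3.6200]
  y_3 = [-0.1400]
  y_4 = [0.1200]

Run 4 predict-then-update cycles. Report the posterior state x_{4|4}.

x_post = [0.7343]

step 1: x^-=[0.1272]  P^-=[1.6034]  S=[2.0734]  K=[0.7733]  nu=[3.2728]  x^+=[2.6581]  P^+=[0.3635]
step 2: x^-=[2.8176]  P^-=[0.7084]  S=[1.1784]  K=[0.6011]  nu=[0.8024]  x^+=[3.3000]  P^+=[0.2825]
step 3: x^-=[3.4980]  P^-=[0.6175]  S=[1.0875]  K=[0.5678]  nu=[-3.6380]  x^+=[1.4323]  P^+=[0.2669]
step 4: x^-=[1.5183]  P^-=[0.5999]  S=[1.0699]  K=[0.5607]  nu=[-1.3983]  x^+=[0.7343]  P^+=[0.2635]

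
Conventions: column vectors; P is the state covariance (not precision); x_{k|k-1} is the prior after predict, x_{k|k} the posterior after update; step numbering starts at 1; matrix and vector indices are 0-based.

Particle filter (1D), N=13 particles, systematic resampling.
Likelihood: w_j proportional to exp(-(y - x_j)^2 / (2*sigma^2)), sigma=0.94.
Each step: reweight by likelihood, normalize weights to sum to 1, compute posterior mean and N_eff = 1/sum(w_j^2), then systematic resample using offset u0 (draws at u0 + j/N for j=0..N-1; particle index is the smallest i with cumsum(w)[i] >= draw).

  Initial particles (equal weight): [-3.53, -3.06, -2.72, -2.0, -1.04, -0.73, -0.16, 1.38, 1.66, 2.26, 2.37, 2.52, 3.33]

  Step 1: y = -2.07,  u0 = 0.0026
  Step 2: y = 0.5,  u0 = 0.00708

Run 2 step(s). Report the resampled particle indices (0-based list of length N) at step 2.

step 1: w=[0.0810, 0.1553, 0.2129, 0.2697, 0.1484, 0.0979, 0.0343, 0.0003, 0.0001, 0.0000, 0.0000, 0.0000, 0.0000]  mean=-2.1104  Neff=5.5080  idx=[0, 0, 1, 1, 2, 2, 3, 3, 3, 3, 4, 4, 5]
step 2: w=[0.0001, 0.0001, 0.0007, 0.0007, 0.0026, 0.0026, 0.0272, 0.0272, 0.0272, 0.0272, 0.2439, 0.2439, 0.3965]  mean=-1.0337  Neff=3.5814  idx=[6, 8, 10, 10, 10, 11, 11, 11, 12, 12, 12, 12, 12]

resampled_idx = [6, 8, 10, 10, 10, 11, 11, 11, 12, 12, 12, 12, 12]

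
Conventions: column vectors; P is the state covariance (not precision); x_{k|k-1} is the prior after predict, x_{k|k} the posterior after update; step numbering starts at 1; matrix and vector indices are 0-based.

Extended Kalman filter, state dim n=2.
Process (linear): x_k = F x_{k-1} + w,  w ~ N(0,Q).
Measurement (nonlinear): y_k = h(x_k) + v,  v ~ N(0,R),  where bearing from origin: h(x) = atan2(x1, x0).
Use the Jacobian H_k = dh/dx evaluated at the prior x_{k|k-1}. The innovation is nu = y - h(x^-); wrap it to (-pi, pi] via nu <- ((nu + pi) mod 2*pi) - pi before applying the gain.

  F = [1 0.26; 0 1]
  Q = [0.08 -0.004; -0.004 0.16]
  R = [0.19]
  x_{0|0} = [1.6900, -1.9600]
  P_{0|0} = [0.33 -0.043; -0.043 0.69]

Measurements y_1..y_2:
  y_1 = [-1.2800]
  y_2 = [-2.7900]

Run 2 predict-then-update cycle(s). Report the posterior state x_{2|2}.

x_post = [-0.5367, -2.8692]

step 1: x^-=[1.1804, -1.9600]  P^-=[0.4343 0.1324; 0.1324 0.8500]  H_jac=[0.3744 0.2255]  S=[0.3165]  K=[0.6082; 0.7623]  nu=[-0.2513]  x^+=[1.0276, -2.1515]  P^+=[0.3172 -0.0143; -0.0143 0.6661]
step 2: x^-=[0.4682, -2.1515]  P^-=[0.4348 0.1549; 0.1549 0.8261]  H_jac=[0.4438 0.0966]  S=[0.2966]  K=[0.7010; 0.5007]  nu=[-1.4335]  x^+=[-0.5367, -2.8692]  P^+=[0.2891 0.0508; 0.0508 0.7518]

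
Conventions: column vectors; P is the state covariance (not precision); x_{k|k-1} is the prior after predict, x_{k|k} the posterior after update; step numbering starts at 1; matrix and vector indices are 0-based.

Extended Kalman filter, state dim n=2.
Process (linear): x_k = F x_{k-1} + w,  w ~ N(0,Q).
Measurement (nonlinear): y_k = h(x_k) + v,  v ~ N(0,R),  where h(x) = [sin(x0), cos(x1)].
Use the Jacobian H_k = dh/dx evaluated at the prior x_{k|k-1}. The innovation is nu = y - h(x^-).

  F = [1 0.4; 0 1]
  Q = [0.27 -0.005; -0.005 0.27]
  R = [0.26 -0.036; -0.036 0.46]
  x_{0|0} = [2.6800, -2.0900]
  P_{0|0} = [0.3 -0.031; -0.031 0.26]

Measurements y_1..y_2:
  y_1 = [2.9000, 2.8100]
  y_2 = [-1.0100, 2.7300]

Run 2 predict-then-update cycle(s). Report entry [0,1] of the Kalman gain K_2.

step 1: x^-=[1.8440, -2.0900]  P^-=[0.5868 0.0680; 0.0680 0.5300]  H_jac=[-0.2698 0.0000; 0.0000 0.8682]  S=[0.3027 -0.0519; -0.0519 0.8595]  K=[-0.5166 0.0375; 0.0316 0.5373]  nu=[1.9371, 3.3062]  x^+=[0.9672, -0.2525]  P^+=[0.5028 0.0413; 0.0413 0.2834]
step 2: x^-=[0.8662, -0.2525]  P^-=[0.8512 0.1496; 0.1496 0.5534]  H_jac=[0.6477 0.0000; 0.0000 0.2499]  S=[0.6171 -0.0118; -0.0118 0.4945]  K=[0.8952 0.0969; 0.1625 0.2835]  nu=[-1.7719, 1.7617]  x^+=[-0.5493, -0.0410]  P^+=[0.3540 0.0495; 0.0495 0.4984]

K[0,1] = 0.0969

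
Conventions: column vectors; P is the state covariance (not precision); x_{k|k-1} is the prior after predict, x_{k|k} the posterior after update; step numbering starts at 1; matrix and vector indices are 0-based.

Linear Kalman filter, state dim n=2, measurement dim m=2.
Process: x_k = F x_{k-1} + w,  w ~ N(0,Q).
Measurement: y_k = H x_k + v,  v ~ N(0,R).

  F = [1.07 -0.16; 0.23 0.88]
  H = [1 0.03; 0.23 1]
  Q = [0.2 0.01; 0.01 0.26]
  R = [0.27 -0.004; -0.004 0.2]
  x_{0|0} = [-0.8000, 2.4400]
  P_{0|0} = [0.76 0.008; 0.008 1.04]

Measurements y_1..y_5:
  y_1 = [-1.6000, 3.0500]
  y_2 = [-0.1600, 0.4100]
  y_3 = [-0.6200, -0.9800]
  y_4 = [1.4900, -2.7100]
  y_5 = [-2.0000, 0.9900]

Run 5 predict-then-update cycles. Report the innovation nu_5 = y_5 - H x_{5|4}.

innov = [-2.5826, 2.4331]

step 1: x^-=[-1.2464, 1.9632]  P^-=[1.0940 0.0578; 0.0578 1.1088]  S=[1.3685 0.3391; 0.3391 1.3933]  K=[0.7935 0.0290; -0.1415 0.8398]  nu=[-0.4125, 1.3735]  x^+=[-1.5339, 3.1751]  P^+=[0.2155 -0.0470; -0.0470 0.1793]
step 2: x^-=[-2.1493, 2.4412]  P^-=[0.4674 -0.0047; -0.0047 0.3913]  S=[0.7375 0.1105; 0.1105 0.6138]  K=[0.6254 0.0549; -0.0881 0.6515]  nu=[1.9161, -1.5369]  x^+=[-1.0354, 1.2712]  P^+=[0.1696 -0.0305; -0.0305 0.1377]
step 3: x^-=[-1.3113, 0.8805]  P^-=[0.4081 0.0047; 0.0047 0.3632]  S=[0.6787 0.1055; 0.1055 0.5870]  K=[0.5919 0.0616; -0.0756 0.6342]  nu=[0.6648, -1.5589]  x^+=[-1.0137, -0.1585]  P^+=[0.1604 -0.0269; -0.0269 0.1333]
step 4: x^-=[-1.0593, -0.3726]  P^-=[0.3963 0.0063; 0.0063 0.3608]  S=[0.6670 0.1043; 0.1043 0.5847]  K=[0.5847 0.0624; -0.0733 0.6327]  nu=[2.5605, -2.0938]  x^+=[0.3071, -1.8849]  P^+=[0.1584 -0.0263; -0.0263 0.1329]
step 5: x^-=[0.6302, -1.5881]  P^-=[0.3938 0.0065; 0.0065 0.3606]  S=[0.6645 0.1039; 0.1039 0.5844]  K=[0.5831 0.0624; -0.0729 0.6326]  nu=[-2.5826, 2.4331]  x^+=[-0.7240, 0.1393]  P^+=[0.1580 -0.0262; -0.0262 0.1328]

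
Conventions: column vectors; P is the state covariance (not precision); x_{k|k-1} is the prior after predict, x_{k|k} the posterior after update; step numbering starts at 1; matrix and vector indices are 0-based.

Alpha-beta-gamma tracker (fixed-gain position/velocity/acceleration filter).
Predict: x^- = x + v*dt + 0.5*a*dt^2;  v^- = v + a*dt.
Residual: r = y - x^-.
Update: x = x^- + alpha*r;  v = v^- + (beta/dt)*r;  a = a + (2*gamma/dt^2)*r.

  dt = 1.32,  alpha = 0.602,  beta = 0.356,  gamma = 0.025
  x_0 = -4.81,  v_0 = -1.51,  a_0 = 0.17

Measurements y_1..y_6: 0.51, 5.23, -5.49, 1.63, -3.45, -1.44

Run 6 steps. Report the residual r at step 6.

resid = -0.0130

step 1: x_pred=-6.6551  r=7.1651  x^+=-2.3417  v^+=0.6468  a^+=0.3756
step 2: x_pred=-1.1607  r=6.3907  x^+=2.6865  v^+=2.8662  a^+=0.5590
step 3: x_pred=6.9568  r=-12.4468  x^+=-0.5362  v^+=0.2472  a^+=0.2018
step 4: x_pred=-0.0341  r=1.6641  x^+=0.9677  v^+=0.9624  a^+=0.2496
step 5: x_pred=2.4555  r=-5.9055  x^+=-1.0996  v^+=-0.3009  a^+=0.0801
step 6: x_pred=-1.4270  r=-0.0130  x^+=-1.4348  v^+=-0.1986  a^+=0.0797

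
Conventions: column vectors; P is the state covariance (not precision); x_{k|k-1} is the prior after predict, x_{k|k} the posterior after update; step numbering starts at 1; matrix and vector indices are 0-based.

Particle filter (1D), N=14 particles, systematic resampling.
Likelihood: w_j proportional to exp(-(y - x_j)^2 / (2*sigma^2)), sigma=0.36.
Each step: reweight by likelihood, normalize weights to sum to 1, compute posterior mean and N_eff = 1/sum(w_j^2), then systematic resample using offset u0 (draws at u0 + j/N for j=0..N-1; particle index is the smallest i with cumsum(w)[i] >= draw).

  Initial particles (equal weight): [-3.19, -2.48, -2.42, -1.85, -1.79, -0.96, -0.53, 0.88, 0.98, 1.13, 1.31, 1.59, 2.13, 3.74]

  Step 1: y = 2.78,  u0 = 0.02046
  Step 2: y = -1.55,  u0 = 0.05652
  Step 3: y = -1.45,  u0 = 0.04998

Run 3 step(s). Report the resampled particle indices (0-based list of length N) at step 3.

resampled_idx = [0, 1, 2, 3, 4, 5, 6, 7, 8, 9, 10, 11, 12, 13]

step 1: w=[0.0000, 0.0000, 0.0000, 0.0000, 0.0000, 0.0000, 0.0000, 0.0000, 0.0000, 0.0001, 0.0010, 0.0185, 0.8556, 0.1247]  mean=2.3198  Neff=1.3371  idx=[12, 12, 12, 12, 12, 12, 12, 12, 12, 12, 12, 12, 13, 13]
step 2: w=[0.0833, 0.0833, 0.0833, 0.0833, 0.0833, 0.0833, 0.0833, 0.0833, 0.0833, 0.0833, 0.0833, 0.0833, 0.0000, 0.0000]  mean=2.1300  Neff=12.0000  idx=[0, 1, 2, 3, 4, 4, 5, 6, 7, 8, 9, 10, 10, 11]
step 3: w=[0.0714, 0.0714, 0.0714, 0.0714, 0.0714, 0.0714, 0.0714, 0.0714, 0.0714, 0.0714, 0.0714, 0.0714, 0.0714, 0.0714]  mean=2.1300  Neff=14.0000  idx=[0, 1, 2, 3, 4, 5, 6, 7, 8, 9, 10, 11, 12, 13]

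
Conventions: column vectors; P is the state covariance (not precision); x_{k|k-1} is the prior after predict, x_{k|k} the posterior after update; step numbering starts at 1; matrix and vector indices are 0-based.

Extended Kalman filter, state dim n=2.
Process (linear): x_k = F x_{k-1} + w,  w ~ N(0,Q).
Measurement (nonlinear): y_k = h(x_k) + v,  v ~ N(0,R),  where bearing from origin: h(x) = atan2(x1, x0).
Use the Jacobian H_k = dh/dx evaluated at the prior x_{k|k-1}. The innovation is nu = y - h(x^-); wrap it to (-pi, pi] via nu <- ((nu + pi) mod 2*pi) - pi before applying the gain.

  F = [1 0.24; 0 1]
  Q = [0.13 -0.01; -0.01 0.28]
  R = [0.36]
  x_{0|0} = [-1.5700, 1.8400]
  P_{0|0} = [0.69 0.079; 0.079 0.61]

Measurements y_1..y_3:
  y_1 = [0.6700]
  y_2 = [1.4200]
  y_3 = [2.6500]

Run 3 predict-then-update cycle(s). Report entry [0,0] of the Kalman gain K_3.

step 1: x^-=[-1.1284, 1.8400]  P^-=[0.8931 0.2154; 0.2154 0.8900]  H_jac=[-0.3949 -0.2422]  S=[0.5927]  K=[-0.6831; -0.5072]  nu=[-1.4509]  x^+=[-0.1373, 2.5759]  P^+=[0.6165 0.0100; 0.0100 0.7375]
step 2: x^-=[0.4809, 2.5759]  P^-=[0.7938 0.1770; 0.1770 1.0175]  H_jac=[-0.3751 0.0700]  S=[0.4674]  K=[-0.6106; 0.0104]  nu=[0.0338]  x^+=[0.4603, 2.5763]  P^+=[0.6195 0.1800; 0.1800 1.0175]
step 3: x^-=[1.0786, 2.5763]  P^-=[0.8946 0.4142; 0.4142 1.2975]  H_jac=[-0.3303 0.1383]  S=[0.4446]  K=[-0.5358; 0.0958]  nu=[1.4757]  x^+=[0.2880, 2.7177]  P^+=[0.7670 0.4370; 0.4370 1.2934]

K[0,0] = -0.5358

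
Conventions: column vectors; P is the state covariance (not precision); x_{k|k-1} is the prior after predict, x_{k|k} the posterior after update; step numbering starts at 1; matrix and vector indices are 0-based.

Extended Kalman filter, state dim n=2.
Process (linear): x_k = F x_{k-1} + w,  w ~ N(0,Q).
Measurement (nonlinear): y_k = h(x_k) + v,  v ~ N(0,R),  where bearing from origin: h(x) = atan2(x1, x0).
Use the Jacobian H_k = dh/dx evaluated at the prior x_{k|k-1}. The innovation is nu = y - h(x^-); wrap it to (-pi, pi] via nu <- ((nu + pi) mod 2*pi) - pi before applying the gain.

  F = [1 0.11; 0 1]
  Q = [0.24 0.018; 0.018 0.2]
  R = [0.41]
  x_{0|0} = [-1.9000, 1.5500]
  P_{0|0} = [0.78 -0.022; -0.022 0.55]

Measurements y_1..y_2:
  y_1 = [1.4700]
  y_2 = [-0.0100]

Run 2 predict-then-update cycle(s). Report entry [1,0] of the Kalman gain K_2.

step 1: x^-=[-1.7295, 1.5500]  P^-=[1.0218 0.0565; 0.0565 0.7500]  H_jac=[-0.2874 -0.3207]  S=[0.5819]  K=[-0.5358; -0.4412]  nu=[-0.9409]  x^+=[-1.2254, 1.9651]  P^+=[0.8548 -0.0810; -0.0810 0.6367]
step 2: x^-=[-1.0093, 1.9651]  P^-=[1.0847 0.0070; 0.0070 0.8367]  H_jac=[-0.4027 -0.2068]  S=[0.6228]  K=[-0.7036; -0.2824]  nu=[-2.0553]  x^+=[0.4368, 2.5454]  P^+=[0.7764 -0.1167; -0.1167 0.7871]

K[1,0] = -0.2824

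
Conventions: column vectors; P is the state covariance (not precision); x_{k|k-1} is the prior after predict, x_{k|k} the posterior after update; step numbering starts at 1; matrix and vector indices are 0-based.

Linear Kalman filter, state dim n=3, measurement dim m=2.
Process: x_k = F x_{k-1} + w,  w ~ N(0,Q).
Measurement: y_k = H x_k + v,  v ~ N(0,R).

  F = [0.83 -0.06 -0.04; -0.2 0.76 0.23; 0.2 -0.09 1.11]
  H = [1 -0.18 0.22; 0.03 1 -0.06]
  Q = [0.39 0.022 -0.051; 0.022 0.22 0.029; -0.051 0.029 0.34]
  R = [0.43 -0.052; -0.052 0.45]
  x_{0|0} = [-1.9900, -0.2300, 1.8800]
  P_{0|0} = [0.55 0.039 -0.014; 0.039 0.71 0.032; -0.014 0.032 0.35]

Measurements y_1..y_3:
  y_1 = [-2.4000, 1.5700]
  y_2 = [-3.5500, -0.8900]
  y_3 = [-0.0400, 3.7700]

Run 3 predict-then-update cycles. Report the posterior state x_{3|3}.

x_post = [-1.0149, 2.4944, 1.2999]

step 1: x^-=[-1.7131, 0.6556, 1.7095]  P^-=[0.7692 -0.0840 0.0104; -0.0840 0.6712 0.0832; 0.0104 0.0832 0.7850]  S=[1.2872 -0.2250; -0.2250 1.1097]  K=[0.6235 0.0710; -0.0418 0.5896; 0.1414 0.0615]  nu=[-0.9450, 1.0684]  x^+=[-2.2265, 1.3251, 1.6416]  P^+=[0.2831 -0.0148 -0.0970; -0.0148 0.2721 0.0688; -0.0970 0.0688 0.7590]
step 2: x^-=[-1.9932, 1.8299, 1.2576]  P^-=[0.5955 -0.0762 -0.1279; -0.0762 0.4661 0.2640; -0.1279 0.2640 1.2324]  S=[1.0505 -0.1424; -0.1424 0.8853]  K=[0.5575 0.0324; -0.0292 0.5013; 0.1223 0.2300]  nu=[-1.5041, -2.5847]  x^+=[-2.9155, 0.5781, 0.4792]  P^+=[0.2732 -0.0338 -0.1873; -0.0338 0.2385 0.1734; -0.1873 0.1734 1.1778]
step 3: x^-=[-2.4737, 1.1327, -0.1032]  P^-=[0.5976 -0.1117 -0.2357; -0.1117 0.5192 0.4724; -0.2357 0.4724 1.6875]  S=[1.0252 -0.1393; -0.1393 0.9132]  K=[0.5515 -0.0031; -0.0268 0.5297; 0.1056 0.4148]  nu=[2.6603, 2.7053]  x^+=[-1.0149, 2.4944, 1.2999]  P^+=[0.2853 -0.0544 -0.2624; -0.0544 0.2582 0.2809; -0.2624 0.2809 1.5312]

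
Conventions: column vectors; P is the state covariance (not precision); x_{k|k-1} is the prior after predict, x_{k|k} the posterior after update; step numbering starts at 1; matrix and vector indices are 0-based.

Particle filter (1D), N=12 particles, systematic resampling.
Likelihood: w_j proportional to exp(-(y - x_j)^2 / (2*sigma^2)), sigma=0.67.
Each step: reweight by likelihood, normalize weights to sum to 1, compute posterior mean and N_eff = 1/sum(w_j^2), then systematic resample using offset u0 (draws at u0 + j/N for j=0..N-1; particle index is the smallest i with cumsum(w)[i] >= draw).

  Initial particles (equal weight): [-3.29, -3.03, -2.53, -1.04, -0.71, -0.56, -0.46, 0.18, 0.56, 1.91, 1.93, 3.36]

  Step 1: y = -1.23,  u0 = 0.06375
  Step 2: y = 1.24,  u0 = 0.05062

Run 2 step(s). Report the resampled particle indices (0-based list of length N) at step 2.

resampled_idx = [4, 7, 8, 9, 10, 11, 11, 11, 11, 11, 11, 11]

step 1: w=[0.0028, 0.0086, 0.0483, 0.3050, 0.2350, 0.1926, 0.1641, 0.0347, 0.0090, 0.0000, 0.0000, 0.0000]  mean=-0.8137  Neff=4.6309  idx=[3, 3, 3, 3, 4, 4, 4, 5, 5, 6, 6, 7]
step 2: w=[0.0064, 0.0064, 0.0064, 0.0064, 0.0304, 0.0304, 0.0304, 0.0569, 0.0569, 0.0840, 0.0840, 0.6011]  mean=-0.1244  Neff=2.5980  idx=[4, 7, 8, 9, 10, 11, 11, 11, 11, 11, 11, 11]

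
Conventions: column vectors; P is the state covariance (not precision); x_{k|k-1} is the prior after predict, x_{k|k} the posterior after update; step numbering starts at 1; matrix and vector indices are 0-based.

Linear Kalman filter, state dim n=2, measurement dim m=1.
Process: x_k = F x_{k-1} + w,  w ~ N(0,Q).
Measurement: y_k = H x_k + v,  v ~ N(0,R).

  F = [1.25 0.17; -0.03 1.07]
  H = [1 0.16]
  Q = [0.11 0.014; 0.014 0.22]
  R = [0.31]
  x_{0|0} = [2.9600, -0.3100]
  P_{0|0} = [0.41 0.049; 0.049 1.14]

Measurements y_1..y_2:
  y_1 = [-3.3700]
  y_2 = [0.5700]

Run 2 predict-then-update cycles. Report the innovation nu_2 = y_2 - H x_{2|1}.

innov = [3.0724]

step 1: x^-=[3.6473, -0.4205]  P^-=[0.8044 0.2713; 0.2713 1.5224]  S=[1.2402]  K=[0.6836; 0.4152]  nu=[-6.9500]  x^+=[-1.1038, -3.3058]  P^+=[0.2248 -0.0807; -0.0807 1.3087]
step 2: x^-=[-1.9418, -3.5041]  P^-=[0.4648 0.1361; 0.1361 1.7237]  S=[0.8625]  K=[0.5642; 0.4776]  nu=[3.0724]  x^+=[-0.2084, -2.0369]  P^+=[0.1903 -0.0963; -0.0963 1.5270]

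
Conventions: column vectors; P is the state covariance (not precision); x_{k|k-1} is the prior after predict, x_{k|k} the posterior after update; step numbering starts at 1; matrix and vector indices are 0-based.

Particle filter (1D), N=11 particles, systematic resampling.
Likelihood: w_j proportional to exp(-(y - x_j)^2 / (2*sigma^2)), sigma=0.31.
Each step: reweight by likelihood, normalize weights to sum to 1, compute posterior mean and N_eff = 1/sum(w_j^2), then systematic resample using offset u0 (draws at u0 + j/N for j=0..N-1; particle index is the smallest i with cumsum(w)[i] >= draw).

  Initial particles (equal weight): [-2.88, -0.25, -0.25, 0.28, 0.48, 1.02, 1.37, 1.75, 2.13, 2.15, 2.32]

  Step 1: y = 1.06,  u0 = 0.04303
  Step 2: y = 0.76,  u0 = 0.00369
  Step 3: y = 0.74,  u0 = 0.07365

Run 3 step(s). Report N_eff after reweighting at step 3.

step 1: w=[0.0000, 0.0001, 0.0001, 0.0222, 0.0913, 0.5210, 0.3187, 0.0441, 0.0014, 0.0011, 0.0001]  mean=1.1008  Neff=2.6055  idx=[4, 5, 5, 5, 5, 5, 5, 6, 6, 6, 6]
step 2: w=[0.1217, 0.1288, 0.1288, 0.1288, 0.1288, 0.1288, 0.1288, 0.0264, 0.0264, 0.0264, 0.0264]  mean=0.9912  Neff=8.5396  idx=[0, 0, 1, 2, 2, 3, 4, 5, 5, 6, 7]
step 3: w=[0.1026, 0.1026, 0.0970, 0.0970, 0.0970, 0.0970, 0.0970, 0.0970, 0.0970, 0.0970, 0.0185]  mean=0.9156  Neff=10.3384  idx=[0, 1, 2, 3, 4, 5, 6, 7, 8, 9, 10]

N_eff = 10.3384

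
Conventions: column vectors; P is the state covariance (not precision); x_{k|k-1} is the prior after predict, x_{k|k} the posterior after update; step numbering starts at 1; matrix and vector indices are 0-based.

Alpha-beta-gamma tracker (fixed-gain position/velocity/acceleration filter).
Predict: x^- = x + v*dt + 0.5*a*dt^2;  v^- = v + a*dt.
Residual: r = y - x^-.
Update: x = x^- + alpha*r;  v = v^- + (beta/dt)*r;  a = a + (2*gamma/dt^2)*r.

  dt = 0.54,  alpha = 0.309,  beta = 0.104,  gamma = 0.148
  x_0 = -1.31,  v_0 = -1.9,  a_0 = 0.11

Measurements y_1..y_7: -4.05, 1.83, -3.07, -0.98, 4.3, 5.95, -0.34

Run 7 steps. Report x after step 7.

step 1: x_pred=-2.3200  r=-1.7300  x^+=-2.8545  v^+=-2.1738  a^+=-1.6461
step 2: x_pred=-4.2684  r=6.0984  x^+=-2.3840  v^+=-1.8882  a^+=4.5443
step 3: x_pred=-2.7411  r=-0.3289  x^+=-2.8427  v^+=0.5024  a^+=4.2104
step 4: x_pred=-1.9576  r=0.9776  x^+=-1.6555  v^+=2.9642  a^+=5.2027
step 5: x_pred=0.7037  r=3.5963  x^+=1.8150  v^+=6.4663  a^+=8.8532
step 6: x_pred=6.5976  r=-0.6476  x^+=6.3975  v^+=11.1223  a^+=8.1959
step 7: x_pred=13.5985  r=-13.9385  x^+=9.2915  v^+=12.8636  a^+=-5.9530

x_post = 9.2915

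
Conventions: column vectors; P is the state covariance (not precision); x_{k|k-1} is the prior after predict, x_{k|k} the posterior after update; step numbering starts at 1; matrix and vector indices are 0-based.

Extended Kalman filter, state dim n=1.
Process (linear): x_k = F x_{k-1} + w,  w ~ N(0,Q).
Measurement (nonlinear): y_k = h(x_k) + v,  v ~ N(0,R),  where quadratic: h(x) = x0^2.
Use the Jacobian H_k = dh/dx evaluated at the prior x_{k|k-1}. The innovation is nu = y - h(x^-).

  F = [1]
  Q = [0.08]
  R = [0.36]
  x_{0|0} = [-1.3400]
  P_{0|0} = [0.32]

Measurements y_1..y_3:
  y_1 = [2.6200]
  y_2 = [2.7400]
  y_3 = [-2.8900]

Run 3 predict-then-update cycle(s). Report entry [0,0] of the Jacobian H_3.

H_jac[0,0] = -3.2932

step 1: x^-=[-1.3400]  P^-=[0.4000]  H_jac=[-2.6800]  S=[3.2330]  K=[-0.3316]  nu=[0.8244]  x^+=[-1.6134]  P^+=[0.0445]
step 2: x^-=[-1.6134]  P^-=[0.1245]  H_jac=[-3.2267]  S=[1.6567]  K=[-0.2426]  nu=[0.1371]  x^+=[-1.6466]  P^+=[0.0271]
step 3: x^-=[-1.6466]  P^-=[0.1071]  H_jac=[-3.2932]  S=[1.5211]  K=[-0.2318]  nu=[-5.6013]  x^+=[-0.3483]  P^+=[0.0253]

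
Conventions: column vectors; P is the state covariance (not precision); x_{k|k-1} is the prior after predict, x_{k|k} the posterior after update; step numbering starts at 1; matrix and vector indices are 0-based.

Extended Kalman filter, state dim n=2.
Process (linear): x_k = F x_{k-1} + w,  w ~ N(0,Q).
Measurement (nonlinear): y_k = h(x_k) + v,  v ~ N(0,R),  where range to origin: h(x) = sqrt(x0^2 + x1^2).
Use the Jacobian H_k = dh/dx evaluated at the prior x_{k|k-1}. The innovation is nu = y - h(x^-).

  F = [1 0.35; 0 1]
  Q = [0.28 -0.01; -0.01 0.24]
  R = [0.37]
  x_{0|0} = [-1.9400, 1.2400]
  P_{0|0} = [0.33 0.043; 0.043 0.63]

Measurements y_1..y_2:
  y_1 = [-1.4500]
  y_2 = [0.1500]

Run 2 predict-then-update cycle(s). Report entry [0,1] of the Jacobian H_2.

H_jac[0,1] = -0.8733

step 1: x^-=[-1.5060, 1.2400]  P^-=[0.7173 0.2535; 0.2535 0.8700]  H_jac=[-0.7720 0.6356]  S=[0.9002]  K=[-0.4361; 0.3969]  nu=[-3.4008]  x^+=[-0.0228, -0.1098]  P^+=[0.5461 0.4093; 0.4093 0.7282]
step 2: x^-=[-0.0613, -0.1098]  P^-=[1.2018 0.6542; 0.6542 0.9682]  H_jac=[-0.4872 -0.8733]  S=[1.9503]  K=[-0.5931; -0.5969]  nu=[0.0242]  x^+=[-0.0756, -0.1243]  P^+=[0.5156 -0.0364; -0.0364 0.2732]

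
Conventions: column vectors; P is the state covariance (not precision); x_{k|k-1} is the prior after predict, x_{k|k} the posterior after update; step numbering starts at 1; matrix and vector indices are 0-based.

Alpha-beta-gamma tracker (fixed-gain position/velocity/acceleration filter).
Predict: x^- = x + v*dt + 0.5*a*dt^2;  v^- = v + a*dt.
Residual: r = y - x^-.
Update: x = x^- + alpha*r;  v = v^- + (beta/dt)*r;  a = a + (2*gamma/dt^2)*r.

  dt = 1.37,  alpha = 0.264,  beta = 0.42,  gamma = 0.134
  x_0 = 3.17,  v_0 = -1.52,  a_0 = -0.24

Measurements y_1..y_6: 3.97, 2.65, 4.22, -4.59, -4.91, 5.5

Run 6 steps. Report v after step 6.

step 1: x_pred=0.8624  r=3.1076  x^+=1.6828  v^+=-0.8961  a^+=0.2037
step 2: x_pred=0.6463  r=2.0037  x^+=1.1753  v^+=-0.0027  a^+=0.4898
step 3: x_pred=1.6313  r=2.5887  x^+=2.3147  v^+=1.4620  a^+=0.8595
step 4: x_pred=5.1242  r=-9.7142  x^+=2.5596  v^+=-0.3386  a^+=-0.5276
step 5: x_pred=1.6006  r=-6.5106  x^+=-0.1182  v^+=-3.0574  a^+=-1.4572
step 6: x_pred=-5.6743  r=11.1743  x^+=-2.7243  v^+=-1.6281  a^+=0.1383

v_post = -1.6281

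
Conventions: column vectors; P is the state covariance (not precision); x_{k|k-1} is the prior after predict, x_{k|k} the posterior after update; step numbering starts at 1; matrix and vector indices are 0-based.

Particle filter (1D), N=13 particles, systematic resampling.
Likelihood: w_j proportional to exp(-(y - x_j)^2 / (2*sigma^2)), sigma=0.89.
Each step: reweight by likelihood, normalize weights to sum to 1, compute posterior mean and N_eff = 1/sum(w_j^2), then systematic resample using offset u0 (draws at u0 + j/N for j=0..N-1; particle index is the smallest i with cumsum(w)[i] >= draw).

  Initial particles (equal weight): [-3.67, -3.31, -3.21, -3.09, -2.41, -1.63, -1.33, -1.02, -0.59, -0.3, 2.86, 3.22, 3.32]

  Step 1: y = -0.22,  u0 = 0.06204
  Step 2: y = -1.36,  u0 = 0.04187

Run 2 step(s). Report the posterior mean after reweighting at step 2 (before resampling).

step 1: w=[0.0002, 0.0007, 0.0010, 0.0016, 0.0143, 0.0841, 0.1356, 0.1970, 0.2706, 0.2939, 0.0007, 0.0002, 0.0001]  mean=-0.8089  Neff=4.4632  idx=[5, 6, 6, 7, 7, 8, 8, 8, 8, 9, 9, 9, 9]
step 2: w=[0.1002, 0.1048, 0.1048, 0.0975, 0.0975, 0.0722, 0.0722, 0.0722, 0.0722, 0.0516, 0.0516, 0.0516, 0.0516]  mean=-0.8734  Neff=12.1175  idx=[0, 1, 1, 2, 3, 4, 4, 6, 7, 8, 9, 10, 12]

post_mean = -0.8734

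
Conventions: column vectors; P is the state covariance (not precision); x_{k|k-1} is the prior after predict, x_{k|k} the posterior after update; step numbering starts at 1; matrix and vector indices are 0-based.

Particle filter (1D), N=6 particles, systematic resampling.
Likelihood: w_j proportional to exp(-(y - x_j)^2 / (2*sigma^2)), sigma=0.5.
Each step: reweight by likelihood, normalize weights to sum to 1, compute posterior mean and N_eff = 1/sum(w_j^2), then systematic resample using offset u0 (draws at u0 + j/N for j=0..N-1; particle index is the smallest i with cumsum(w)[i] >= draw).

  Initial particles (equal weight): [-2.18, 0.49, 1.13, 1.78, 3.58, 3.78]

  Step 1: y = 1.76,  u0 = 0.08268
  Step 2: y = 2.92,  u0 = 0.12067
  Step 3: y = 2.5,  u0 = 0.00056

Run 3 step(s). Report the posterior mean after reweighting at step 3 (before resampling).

step 1: w=[0.0000, 0.0266, 0.3029, 0.6694, 0.0009, 0.0002]  mean=1.5508  Neff=1.8499  idx=[2, 2, 3, 3, 3, 3]
step 2: w=[0.0055, 0.0055, 0.2473, 0.2473, 0.2473, 0.2473]  mean=1.7729  Neff=4.0882  idx=[2, 3, 3, 4, 5, 5]
step 3: w=[0.1667, 0.1667, 0.1667, 0.1667, 0.1667, 0.1667]  mean=1.7800  Neff=6.0000  idx=[0, 1, 2, 3, 4, 5]

post_mean = 1.7800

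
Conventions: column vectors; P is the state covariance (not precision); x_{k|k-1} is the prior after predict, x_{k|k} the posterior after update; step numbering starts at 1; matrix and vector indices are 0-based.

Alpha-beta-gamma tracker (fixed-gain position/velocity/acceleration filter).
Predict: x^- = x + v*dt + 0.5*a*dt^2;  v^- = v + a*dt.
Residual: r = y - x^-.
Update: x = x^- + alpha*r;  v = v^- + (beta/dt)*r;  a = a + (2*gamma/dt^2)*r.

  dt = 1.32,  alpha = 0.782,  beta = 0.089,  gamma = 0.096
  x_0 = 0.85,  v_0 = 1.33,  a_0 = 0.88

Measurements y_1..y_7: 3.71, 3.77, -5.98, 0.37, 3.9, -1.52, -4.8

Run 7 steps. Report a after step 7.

a_post = -1.4676

step 1: x_pred=3.3723  r=0.3377  x^+=3.6364  v^+=2.5144  a^+=0.9172
step 2: x_pred=7.7544  r=-3.9844  x^+=4.6386  v^+=3.4565  a^+=0.4782
step 3: x_pred=9.6177  r=-15.5977  x^+=-2.5797  v^+=3.0360  a^+=-1.2406
step 4: x_pred=0.3470  r=0.0230  x^+=0.3650  v^+=1.3999  a^+=-1.2381
step 5: x_pred=1.1343  r=2.7657  x^+=3.2971  v^+=-0.0478  a^+=-0.9333
step 6: x_pred=2.4209  r=-3.9409  x^+=-0.6609  v^+=-1.5455  a^+=-1.3675
step 7: x_pred=-3.8923  r=-0.9077  x^+=-4.6021  v^+=-3.4118  a^+=-1.4676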